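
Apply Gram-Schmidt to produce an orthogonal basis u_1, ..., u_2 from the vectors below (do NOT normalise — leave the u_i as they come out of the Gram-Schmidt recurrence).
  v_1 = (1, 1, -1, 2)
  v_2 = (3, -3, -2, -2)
Orthogonal basis:
  u_1 = (1, 1, -1, 2)
  u_2 = (23/7, -19/7, -16/7, -10/7)

Apply the Gram-Schmidt recurrence
  u_1 = v_1
  u_i = v_i − Σ_{j<i} ((v_i · u_j) / (u_j · u_j)) · u_j.

Step by step this gives:
  u_1 = (1, 1, -1, 2)
  u_2 = (23/7, -19/7, -16/7, -10/7)

Orthogonality check:
  u_2 · u_1 = 0 (should be 0)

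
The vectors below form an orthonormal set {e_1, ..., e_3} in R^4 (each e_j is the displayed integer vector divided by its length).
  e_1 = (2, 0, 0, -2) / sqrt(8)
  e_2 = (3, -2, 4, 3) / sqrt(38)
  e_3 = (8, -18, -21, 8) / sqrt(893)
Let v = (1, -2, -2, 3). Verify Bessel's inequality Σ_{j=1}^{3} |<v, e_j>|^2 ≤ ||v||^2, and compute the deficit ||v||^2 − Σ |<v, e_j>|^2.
Σ |<v, e_j>|^2 = 810/47; ||v||^2 = 18; deficit = 36/47

Write each e_j = u_j / sqrt(<u_j, u_j>) where u_j is the displayed integer vector. Then <v, e_j> = <v, u_j> / sqrt(<u_j, u_j>), so |<v, e_j>|^2 = <v, u_j>^2 / <u_j, u_j>.
Coefficients: <v, e_1> = -4/sqrt(8), <v, e_2> = 8/sqrt(38), <v, e_3> = 110/sqrt(893).
Square and sum: Σ |<v, e_j>|^2 = 810/47.
Compute ||v||^2 = v·v = 18.
Deficit = 18 − 810/47 = 36/47 ≥ 0, confirming Bessel's inequality. (The deficit equals ||v − Σ <v,e_j> e_j||^2, the squared distance from v to span{e_j}.)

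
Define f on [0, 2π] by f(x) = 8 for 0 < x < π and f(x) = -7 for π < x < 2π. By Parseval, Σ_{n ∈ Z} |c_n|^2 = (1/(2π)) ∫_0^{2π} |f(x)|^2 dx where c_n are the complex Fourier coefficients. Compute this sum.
Σ |c_n|^2 = 113/2

Parseval equates the L^2 energy of f (normalised by 1/(2π)) with the ℓ^2 sum of its Fourier coefficients: (1/(2π)) ∫_0^{2π} |f|^2 = Σ |c_n|^2.
Compute the left side: (1/(2π)) [∫_0^π 8^2 dx + ∫_π^{2π} (-7)^2 dx] = (1/(2π)) · (64π + 49π) = (64 + 49)/2 = 113/2.
So Σ_{n ∈ Z} |c_n|^2 = 113/2.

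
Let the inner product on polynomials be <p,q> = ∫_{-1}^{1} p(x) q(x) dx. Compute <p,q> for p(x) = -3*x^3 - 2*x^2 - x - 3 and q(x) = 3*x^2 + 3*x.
<p,q> = -14

Expand the product: p(x)·q(x) = -9*x^5 - 15*x^4 - 9*x^3 - 12*x^2 - 9*x.
∫_{-1}^{1} of each monomial x^k gives [2/(k+1) if k even, 0 if k odd]. Integrating term-by-term (or equivalently evaluating the antiderivative F(x) = -3*x^6/2 - 3*x^5 - 9*x^4/4 - 4*x^3 - 9*x^2/2 at the endpoints):
  F(1) − F(−1) = -61/4 − (-5/4) = -14.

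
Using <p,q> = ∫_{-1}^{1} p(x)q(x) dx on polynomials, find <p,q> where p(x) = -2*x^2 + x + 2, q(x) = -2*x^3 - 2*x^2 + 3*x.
<p,q> = 2/15

Expand the product: p(x)·q(x) = 4*x^5 + 2*x^4 - 12*x^3 - x^2 + 6*x.
∫_{-1}^{1} of each monomial x^k gives [2/(k+1) if k even, 0 if k odd]. Integrating term-by-term (or equivalently evaluating the antiderivative F(x) = 2*x^6/3 + 2*x^5/5 - 3*x^4 - x^3/3 + 3*x^2 at the endpoints):
  F(1) − F(−1) = 11/15 − (3/5) = 2/15.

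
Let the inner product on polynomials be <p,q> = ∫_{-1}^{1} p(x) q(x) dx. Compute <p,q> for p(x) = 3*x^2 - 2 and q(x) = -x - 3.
<p,q> = 6

Expand the product: p(x)·q(x) = -3*x^3 - 9*x^2 + 2*x + 6.
∫_{-1}^{1} of each monomial x^k gives [2/(k+1) if k even, 0 if k odd]. Integrating term-by-term (or equivalently evaluating the antiderivative F(x) = -3*x^4/4 - 3*x^3 + x^2 + 6*x at the endpoints):
  F(1) − F(−1) = 13/4 − (-11/4) = 6.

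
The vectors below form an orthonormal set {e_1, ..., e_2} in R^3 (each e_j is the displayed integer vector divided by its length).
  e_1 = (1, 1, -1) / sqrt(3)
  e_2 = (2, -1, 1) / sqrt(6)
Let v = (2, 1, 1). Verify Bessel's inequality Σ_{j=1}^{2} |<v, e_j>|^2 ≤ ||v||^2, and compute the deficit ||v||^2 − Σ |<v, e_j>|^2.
Σ |<v, e_j>|^2 = 4; ||v||^2 = 6; deficit = 2

Write each e_j = u_j / sqrt(<u_j, u_j>) where u_j is the displayed integer vector. Then <v, e_j> = <v, u_j> / sqrt(<u_j, u_j>), so |<v, e_j>|^2 = <v, u_j>^2 / <u_j, u_j>.
Coefficients: <v, e_1> = 2/sqrt(3), <v, e_2> = 4/sqrt(6).
Square and sum: Σ |<v, e_j>|^2 = 4.
Compute ||v||^2 = v·v = 6.
Deficit = 6 − 4 = 2 ≥ 0, confirming Bessel's inequality. (The deficit equals ||v − Σ <v,e_j> e_j||^2, the squared distance from v to span{e_j}.)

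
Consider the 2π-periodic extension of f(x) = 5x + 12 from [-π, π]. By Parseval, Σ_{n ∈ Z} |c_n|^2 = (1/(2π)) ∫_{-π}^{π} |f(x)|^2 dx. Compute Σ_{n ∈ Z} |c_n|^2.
Σ |c_n|^2 = 25π^2/3 + 144

Expand and integrate term by term over [-π, π]:
  ∫ (5x)^2 dx = 25·(2π^3/3); ∫ 2·5·(12)·x dx = 0 (odd integrand); ∫ 12^2 dx = 144·2π.
So (1/(2π)) ∫_{-π}^{π} (5x + 12)^2 dx = 25π^2/3 + 144 = 25π^2/3 + 144.
Parseval ⇒ Σ |c_n|^2 = 25π^2/3 + 144.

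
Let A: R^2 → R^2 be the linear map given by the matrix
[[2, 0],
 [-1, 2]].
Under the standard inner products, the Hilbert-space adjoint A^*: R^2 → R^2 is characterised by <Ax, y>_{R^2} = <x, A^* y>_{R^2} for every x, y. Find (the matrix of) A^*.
A^* = A^T =
[[2, -1],
 [0, 2]]

For real matrices with standard dot products, the defining identity <Ax, y> = <x, A^* y> gives (Ax)^T y = x^T (A^*) y, i.e. x^T A^T y = x^T (A^*) y. Since this holds for all x, y, we must have A^* = A^T. Therefore
A^* =
[[2, -1],
 [0, 2]].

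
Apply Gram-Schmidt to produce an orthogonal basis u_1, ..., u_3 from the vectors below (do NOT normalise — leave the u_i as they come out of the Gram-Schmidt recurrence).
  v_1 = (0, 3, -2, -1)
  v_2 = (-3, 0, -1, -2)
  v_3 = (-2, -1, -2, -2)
Orthogonal basis:
  u_1 = (0, 3, -2, -1)
  u_2 = (-3, -6/7, -3/7, -12/7)
  u_3 = (3/5, -9/10, -6/5, -3/10)

Apply the Gram-Schmidt recurrence
  u_1 = v_1
  u_i = v_i − Σ_{j<i} ((v_i · u_j) / (u_j · u_j)) · u_j.

Step by step this gives:
  u_1 = (0, 3, -2, -1)
  u_2 = (-3, -6/7, -3/7, -12/7)
  u_3 = (3/5, -9/10, -6/5, -3/10)

Orthogonality check:
  u_2 · u_1 = 0 (should be 0)
  u_3 · u_1 = 0 (should be 0)
  u_3 · u_2 = 0 (should be 0)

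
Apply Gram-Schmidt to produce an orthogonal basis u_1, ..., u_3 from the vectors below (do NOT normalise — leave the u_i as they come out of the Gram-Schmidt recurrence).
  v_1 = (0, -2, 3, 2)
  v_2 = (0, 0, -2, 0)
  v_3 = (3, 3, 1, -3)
Orthogonal basis:
  u_1 = (0, -2, 3, 2)
  u_2 = (0, -12/17, -16/17, 12/17)
  u_3 = (3, 0, 0, 0)

Apply the Gram-Schmidt recurrence
  u_1 = v_1
  u_i = v_i − Σ_{j<i} ((v_i · u_j) / (u_j · u_j)) · u_j.

Step by step this gives:
  u_1 = (0, -2, 3, 2)
  u_2 = (0, -12/17, -16/17, 12/17)
  u_3 = (3, 0, 0, 0)

Orthogonality check:
  u_2 · u_1 = 0 (should be 0)
  u_3 · u_1 = 0 (should be 0)
  u_3 · u_2 = 0 (should be 0)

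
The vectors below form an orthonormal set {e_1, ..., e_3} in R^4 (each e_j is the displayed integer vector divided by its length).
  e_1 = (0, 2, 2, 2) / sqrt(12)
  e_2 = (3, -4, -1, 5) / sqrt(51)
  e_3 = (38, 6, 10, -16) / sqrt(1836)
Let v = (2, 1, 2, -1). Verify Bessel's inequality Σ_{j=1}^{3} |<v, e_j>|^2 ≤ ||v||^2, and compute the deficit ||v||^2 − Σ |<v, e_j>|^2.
Σ |<v, e_j>|^2 = 254/27; ||v||^2 = 10; deficit = 16/27

Write each e_j = u_j / sqrt(<u_j, u_j>) where u_j is the displayed integer vector. Then <v, e_j> = <v, u_j> / sqrt(<u_j, u_j>), so |<v, e_j>|^2 = <v, u_j>^2 / <u_j, u_j>.
Coefficients: <v, e_1> = 4/sqrt(12), <v, e_2> = -5/sqrt(51), <v, e_3> = 118/sqrt(1836).
Square and sum: Σ |<v, e_j>|^2 = 254/27.
Compute ||v||^2 = v·v = 10.
Deficit = 10 − 254/27 = 16/27 ≥ 0, confirming Bessel's inequality. (The deficit equals ||v − Σ <v,e_j> e_j||^2, the squared distance from v to span{e_j}.)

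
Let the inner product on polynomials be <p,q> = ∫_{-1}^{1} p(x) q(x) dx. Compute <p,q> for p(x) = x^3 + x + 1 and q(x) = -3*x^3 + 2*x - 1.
<p,q> = -202/105

Expand the product: p(x)·q(x) = -3*x^6 - x^4 - 4*x^3 + 2*x^2 + x - 1.
∫_{-1}^{1} of each monomial x^k gives [2/(k+1) if k even, 0 if k odd]. Integrating term-by-term (or equivalently evaluating the antiderivative F(x) = -3*x^7/7 - x^5/5 - x^4 + 2*x^3/3 + x^2/2 - x at the endpoints):
  F(1) − F(−1) = -307/210 − (97/210) = -202/105.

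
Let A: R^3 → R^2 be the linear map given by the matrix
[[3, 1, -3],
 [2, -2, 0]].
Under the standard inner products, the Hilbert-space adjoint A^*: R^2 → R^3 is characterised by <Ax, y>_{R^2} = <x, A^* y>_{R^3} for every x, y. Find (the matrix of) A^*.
A^* = A^T =
[[3, 2],
 [1, -2],
 [-3, 0]]

For real matrices with standard dot products, the defining identity <Ax, y> = <x, A^* y> gives (Ax)^T y = x^T (A^*) y, i.e. x^T A^T y = x^T (A^*) y. Since this holds for all x, y, we must have A^* = A^T. Therefore
A^* =
[[3, 2],
 [1, -2],
 [-3, 0]].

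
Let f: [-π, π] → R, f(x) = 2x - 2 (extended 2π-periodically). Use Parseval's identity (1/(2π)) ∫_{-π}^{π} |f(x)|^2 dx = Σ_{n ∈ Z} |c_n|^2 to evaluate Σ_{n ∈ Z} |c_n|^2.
Σ |c_n|^2 = 4π^2/3 + 4

Expand and integrate term by term over [-π, π]:
  ∫ (2x)^2 dx = 4·(2π^3/3); ∫ 2·2·(-2)·x dx = 0 (odd integrand); ∫ (-2)^2 dx = 4·2π.
So (1/(2π)) ∫_{-π}^{π} (2x - 2)^2 dx = 4π^2/3 + 4 = 4π^2/3 + 4.
Parseval ⇒ Σ |c_n|^2 = 4π^2/3 + 4.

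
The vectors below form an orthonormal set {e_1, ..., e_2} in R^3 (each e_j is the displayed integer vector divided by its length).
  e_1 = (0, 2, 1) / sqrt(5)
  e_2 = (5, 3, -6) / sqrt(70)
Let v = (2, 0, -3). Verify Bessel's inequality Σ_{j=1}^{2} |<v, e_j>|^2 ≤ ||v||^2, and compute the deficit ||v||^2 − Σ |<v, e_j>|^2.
Σ |<v, e_j>|^2 = 13; ||v||^2 = 13; deficit = 0

Write each e_j = u_j / sqrt(<u_j, u_j>) where u_j is the displayed integer vector. Then <v, e_j> = <v, u_j> / sqrt(<u_j, u_j>), so |<v, e_j>|^2 = <v, u_j>^2 / <u_j, u_j>.
Coefficients: <v, e_1> = -3/sqrt(5), <v, e_2> = 28/sqrt(70).
Square and sum: Σ |<v, e_j>|^2 = 13.
Compute ||v||^2 = v·v = 13.
Deficit = 13 − 13 = 0 ≥ 0, confirming Bessel's inequality. (The deficit equals ||v − Σ <v,e_j> e_j||^2, the squared distance from v to span{e_j}.)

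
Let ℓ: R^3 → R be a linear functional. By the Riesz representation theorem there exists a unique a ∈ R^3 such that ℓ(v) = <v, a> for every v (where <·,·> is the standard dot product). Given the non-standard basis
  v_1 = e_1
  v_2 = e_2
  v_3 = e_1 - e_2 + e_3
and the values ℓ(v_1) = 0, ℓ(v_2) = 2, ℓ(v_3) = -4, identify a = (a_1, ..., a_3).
a = (0, 2, -2)

Write a = (a_1, ..., a_3) in the standard basis. For each basis vector v_i, ℓ(v_i) = <v_i, a> is a linear equation in the a_j's. Collect the n equations into a matrix system V a = ℓ, where row i of V is v_i (expressed in the standard basis). Since V is invertible (lower-triangular with 1s on the diagonal, up to permutation), solve by back-substitution:
  V =
[[1, 0, 0],
 [0, 1, 0],
 [1, -1, 1]]
  V a = (0, 2, -4)
Solving gives a = (0, 2, -2).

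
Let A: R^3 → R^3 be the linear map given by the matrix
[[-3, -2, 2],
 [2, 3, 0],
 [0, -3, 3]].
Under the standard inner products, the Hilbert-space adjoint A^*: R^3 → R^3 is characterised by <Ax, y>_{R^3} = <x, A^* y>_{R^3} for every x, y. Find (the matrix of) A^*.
A^* = A^T =
[[-3, 2, 0],
 [-2, 3, -3],
 [2, 0, 3]]

For real matrices with standard dot products, the defining identity <Ax, y> = <x, A^* y> gives (Ax)^T y = x^T (A^*) y, i.e. x^T A^T y = x^T (A^*) y. Since this holds for all x, y, we must have A^* = A^T. Therefore
A^* =
[[-3, 2, 0],
 [-2, 3, -3],
 [2, 0, 3]].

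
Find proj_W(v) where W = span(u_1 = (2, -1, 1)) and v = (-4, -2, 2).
proj_W(v) = (-4/3, 2/3, -2/3)

Set up U = [u_1 | ... | u_1] ∈ R^(3×1). The projector onto W = col(U) is P = U (U^T U)^(-1) U^T.
Compute U^T U =
  [6],
and U^T v = (-4).
Solve U^T U · c = U^T v for the coefficients: c = (-2/3). The projection is proj_W(v) = U c.
Check: (v - proj_W(v)) · u_1 = 0  (should be 0).
Result: proj_W(v) = (-4/3, 2/3, -2/3).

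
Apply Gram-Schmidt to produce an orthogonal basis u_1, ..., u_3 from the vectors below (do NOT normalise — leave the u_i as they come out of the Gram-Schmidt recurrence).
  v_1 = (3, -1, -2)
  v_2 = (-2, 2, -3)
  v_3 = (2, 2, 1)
Orthogonal basis:
  u_1 = (3, -1, -2)
  u_2 = (-11/7, 13/7, -23/7)
  u_3 = (154/117, 22/9, 88/117)

Apply the Gram-Schmidt recurrence
  u_1 = v_1
  u_i = v_i − Σ_{j<i} ((v_i · u_j) / (u_j · u_j)) · u_j.

Step by step this gives:
  u_1 = (3, -1, -2)
  u_2 = (-11/7, 13/7, -23/7)
  u_3 = (154/117, 22/9, 88/117)

Orthogonality check:
  u_2 · u_1 = 0 (should be 0)
  u_3 · u_1 = 0 (should be 0)
  u_3 · u_2 = 0 (should be 0)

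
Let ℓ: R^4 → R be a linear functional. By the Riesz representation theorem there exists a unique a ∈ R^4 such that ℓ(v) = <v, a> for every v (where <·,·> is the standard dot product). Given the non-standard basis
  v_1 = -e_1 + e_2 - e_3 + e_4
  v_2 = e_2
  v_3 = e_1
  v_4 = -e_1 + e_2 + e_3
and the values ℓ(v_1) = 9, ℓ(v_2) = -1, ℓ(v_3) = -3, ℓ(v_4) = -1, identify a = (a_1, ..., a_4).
a = (-3, -1, -3, 4)

Write a = (a_1, ..., a_4) in the standard basis. For each basis vector v_i, ℓ(v_i) = <v_i, a> is a linear equation in the a_j's. Collect the n equations into a matrix system V a = ℓ, where row i of V is v_i (expressed in the standard basis). Since V is invertible (lower-triangular with 1s on the diagonal, up to permutation), solve by back-substitution:
  V =
[[-1, 1, -1, 1],
 [0, 1, 0, 0],
 [1, 0, 0, 0],
 [-1, 1, 1, 0]]
  V a = (9, -1, -3, -1)
Solving gives a = (-3, -1, -3, 4).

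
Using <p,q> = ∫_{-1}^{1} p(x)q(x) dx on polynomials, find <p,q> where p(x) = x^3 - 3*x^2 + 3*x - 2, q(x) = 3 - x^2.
<p,q> = -232/15

Expand the product: p(x)·q(x) = -x^5 + 3*x^4 - 7*x^2 + 9*x - 6.
∫_{-1}^{1} of each monomial x^k gives [2/(k+1) if k even, 0 if k odd]. Integrating term-by-term (or equivalently evaluating the antiderivative F(x) = -x^6/6 + 3*x^5/5 - 7*x^3/3 + 9*x^2/2 - 6*x at the endpoints):
  F(1) − F(−1) = -17/5 − (181/15) = -232/15.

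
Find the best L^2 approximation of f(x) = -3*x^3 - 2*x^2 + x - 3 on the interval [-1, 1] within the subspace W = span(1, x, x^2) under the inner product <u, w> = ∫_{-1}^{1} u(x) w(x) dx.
g(x) = -2*x^2 - 4*x/5 - 3

The best approximation g ∈ W is the orthogonal projection of f onto W. Writing g = a_0 + a_1 x + a_2 x^2, the coefficients solve the normal equations G · a = b where
  G_{ij} = <φ_i, φ_j> and b_i = <f, φ_i>, with φ_0 = 1, φ_1 = x, φ_2 = x^2.
G =
  [2, 0, 2/3]
  [0, 2/3, 0]
  [2/3, 0, 2/5],
b = (-22/3, -8/15, -14/5).
Solving gives a_0 = -3, a_1 = -4/5, a_2 = -2, so
  g(x) = -2*x^2 - 4*x/5 - 3.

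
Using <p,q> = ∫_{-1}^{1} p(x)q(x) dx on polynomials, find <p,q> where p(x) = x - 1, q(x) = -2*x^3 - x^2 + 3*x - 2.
<p,q> = 88/15

Expand the product: p(x)·q(x) = -2*x^4 + x^3 + 4*x^2 - 5*x + 2.
∫_{-1}^{1} of each monomial x^k gives [2/(k+1) if k even, 0 if k odd]. Integrating term-by-term (or equivalently evaluating the antiderivative F(x) = -2*x^5/5 + x^4/4 + 4*x^3/3 - 5*x^2/2 + 2*x at the endpoints):
  F(1) − F(−1) = 41/60 − (-311/60) = 88/15.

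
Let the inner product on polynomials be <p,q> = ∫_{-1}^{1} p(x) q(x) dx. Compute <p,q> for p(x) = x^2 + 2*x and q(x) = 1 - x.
<p,q> = -2/3

Expand the product: p(x)·q(x) = -x^3 - x^2 + 2*x.
∫_{-1}^{1} of each monomial x^k gives [2/(k+1) if k even, 0 if k odd]. Integrating term-by-term (or equivalently evaluating the antiderivative F(x) = -x^4/4 - x^3/3 + x^2 at the endpoints):
  F(1) − F(−1) = 5/12 − (13/12) = -2/3.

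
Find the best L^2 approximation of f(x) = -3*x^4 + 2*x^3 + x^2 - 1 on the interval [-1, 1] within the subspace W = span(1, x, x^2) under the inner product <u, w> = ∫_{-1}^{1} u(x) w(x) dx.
g(x) = -11*x^2/7 + 6*x/5 - 26/35

The best approximation g ∈ W is the orthogonal projection of f onto W. Writing g = a_0 + a_1 x + a_2 x^2, the coefficients solve the normal equations G · a = b where
  G_{ij} = <φ_i, φ_j> and b_i = <f, φ_i>, with φ_0 = 1, φ_1 = x, φ_2 = x^2.
G =
  [2, 0, 2/3]
  [0, 2/3, 0]
  [2/3, 0, 2/5],
b = (-38/15, 4/5, -118/105).
Solving gives a_0 = -26/35, a_1 = 6/5, a_2 = -11/7, so
  g(x) = -11*x^2/7 + 6*x/5 - 26/35.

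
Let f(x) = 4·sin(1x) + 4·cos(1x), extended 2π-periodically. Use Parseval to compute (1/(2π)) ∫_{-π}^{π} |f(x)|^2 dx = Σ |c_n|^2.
Σ |c_n|^2 = 16

Expand |f|^2 and use orthogonality of {sin(nx), cos(mx)} on [-π, π]:
  ∫_{-π}^{π} sin(nx)^2 dx = π, ∫ cos(mx)^2 dx = π, and cross terms integrate to 0.
So ∫_{-π}^{π} f(x)^2 dx = 4^2 · π + 4^2 · π = (16 + 16)π.
Divide by 2π: (16 + 16)/2 = 16.
By Parseval, this equals Σ |c_n|^2.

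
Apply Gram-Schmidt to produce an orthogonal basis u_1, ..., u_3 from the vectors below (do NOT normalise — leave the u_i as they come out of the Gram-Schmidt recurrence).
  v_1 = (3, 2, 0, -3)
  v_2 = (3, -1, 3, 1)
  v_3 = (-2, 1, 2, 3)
Orthogonal basis:
  u_1 = (3, 2, 0, -3)
  u_2 = (27/11, -15/11, 3, 17/11)
  u_3 = (-83/106, 132/53, 70/53, 93/106)

Apply the Gram-Schmidt recurrence
  u_1 = v_1
  u_i = v_i − Σ_{j<i} ((v_i · u_j) / (u_j · u_j)) · u_j.

Step by step this gives:
  u_1 = (3, 2, 0, -3)
  u_2 = (27/11, -15/11, 3, 17/11)
  u_3 = (-83/106, 132/53, 70/53, 93/106)

Orthogonality check:
  u_2 · u_1 = 0 (should be 0)
  u_3 · u_1 = 0 (should be 0)
  u_3 · u_2 = 0 (should be 0)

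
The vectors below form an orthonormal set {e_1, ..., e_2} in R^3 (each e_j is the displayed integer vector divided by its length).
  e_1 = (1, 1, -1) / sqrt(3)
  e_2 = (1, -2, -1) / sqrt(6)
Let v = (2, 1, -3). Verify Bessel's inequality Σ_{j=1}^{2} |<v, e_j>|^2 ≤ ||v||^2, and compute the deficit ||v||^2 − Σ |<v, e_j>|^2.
Σ |<v, e_j>|^2 = 27/2; ||v||^2 = 14; deficit = 1/2

Write each e_j = u_j / sqrt(<u_j, u_j>) where u_j is the displayed integer vector. Then <v, e_j> = <v, u_j> / sqrt(<u_j, u_j>), so |<v, e_j>|^2 = <v, u_j>^2 / <u_j, u_j>.
Coefficients: <v, e_1> = 6/sqrt(3), <v, e_2> = 3/sqrt(6).
Square and sum: Σ |<v, e_j>|^2 = 27/2.
Compute ||v||^2 = v·v = 14.
Deficit = 14 − 27/2 = 1/2 ≥ 0, confirming Bessel's inequality. (The deficit equals ||v − Σ <v,e_j> e_j||^2, the squared distance from v to span{e_j}.)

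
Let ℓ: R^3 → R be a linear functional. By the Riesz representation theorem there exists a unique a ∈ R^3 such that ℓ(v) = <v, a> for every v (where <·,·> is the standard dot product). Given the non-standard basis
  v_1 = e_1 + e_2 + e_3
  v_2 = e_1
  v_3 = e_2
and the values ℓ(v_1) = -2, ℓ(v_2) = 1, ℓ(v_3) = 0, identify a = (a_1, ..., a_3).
a = (1, 0, -3)

Write a = (a_1, ..., a_3) in the standard basis. For each basis vector v_i, ℓ(v_i) = <v_i, a> is a linear equation in the a_j's. Collect the n equations into a matrix system V a = ℓ, where row i of V is v_i (expressed in the standard basis). Since V is invertible (lower-triangular with 1s on the diagonal, up to permutation), solve by back-substitution:
  V =
[[1, 1, 1],
 [1, 0, 0],
 [0, 1, 0]]
  V a = (-2, 1, 0)
Solving gives a = (1, 0, -3).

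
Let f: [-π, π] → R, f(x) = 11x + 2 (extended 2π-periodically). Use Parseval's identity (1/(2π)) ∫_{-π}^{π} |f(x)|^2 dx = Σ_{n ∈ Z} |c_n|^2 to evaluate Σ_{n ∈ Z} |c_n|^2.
Σ |c_n|^2 = 121π^2/3 + 4

Expand and integrate term by term over [-π, π]:
  ∫ (11x)^2 dx = 121·(2π^3/3); ∫ 2·11·(2)·x dx = 0 (odd integrand); ∫ 2^2 dx = 4·2π.
So (1/(2π)) ∫_{-π}^{π} (11x + 2)^2 dx = 121π^2/3 + 4 = 121π^2/3 + 4.
Parseval ⇒ Σ |c_n|^2 = 121π^2/3 + 4.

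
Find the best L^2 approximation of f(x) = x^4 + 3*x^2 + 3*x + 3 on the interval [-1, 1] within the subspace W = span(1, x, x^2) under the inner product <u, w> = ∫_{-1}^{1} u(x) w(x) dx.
g(x) = 27*x^2/7 + 3*x + 102/35

The best approximation g ∈ W is the orthogonal projection of f onto W. Writing g = a_0 + a_1 x + a_2 x^2, the coefficients solve the normal equations G · a = b where
  G_{ij} = <φ_i, φ_j> and b_i = <f, φ_i>, with φ_0 = 1, φ_1 = x, φ_2 = x^2.
G =
  [2, 0, 2/3]
  [0, 2/3, 0]
  [2/3, 0, 2/5],
b = (42/5, 2, 122/35).
Solving gives a_0 = 102/35, a_1 = 3, a_2 = 27/7, so
  g(x) = 27*x^2/7 + 3*x + 102/35.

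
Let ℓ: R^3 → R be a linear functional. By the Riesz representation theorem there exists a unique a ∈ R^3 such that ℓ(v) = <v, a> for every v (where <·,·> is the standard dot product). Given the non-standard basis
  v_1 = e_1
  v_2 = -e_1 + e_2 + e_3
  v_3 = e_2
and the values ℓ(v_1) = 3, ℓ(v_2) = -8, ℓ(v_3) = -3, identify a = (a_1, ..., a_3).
a = (3, -3, -2)

Write a = (a_1, ..., a_3) in the standard basis. For each basis vector v_i, ℓ(v_i) = <v_i, a> is a linear equation in the a_j's. Collect the n equations into a matrix system V a = ℓ, where row i of V is v_i (expressed in the standard basis). Since V is invertible (lower-triangular with 1s on the diagonal, up to permutation), solve by back-substitution:
  V =
[[1, 0, 0],
 [-1, 1, 1],
 [0, 1, 0]]
  V a = (3, -8, -3)
Solving gives a = (3, -3, -2).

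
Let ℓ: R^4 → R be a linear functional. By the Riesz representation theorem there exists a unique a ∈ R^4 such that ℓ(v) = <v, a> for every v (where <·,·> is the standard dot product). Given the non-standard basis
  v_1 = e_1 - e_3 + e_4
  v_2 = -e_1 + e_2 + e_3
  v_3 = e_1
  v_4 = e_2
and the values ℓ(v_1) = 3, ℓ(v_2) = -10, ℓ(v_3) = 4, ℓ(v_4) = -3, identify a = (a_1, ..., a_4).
a = (4, -3, -3, -4)

Write a = (a_1, ..., a_4) in the standard basis. For each basis vector v_i, ℓ(v_i) = <v_i, a> is a linear equation in the a_j's. Collect the n equations into a matrix system V a = ℓ, where row i of V is v_i (expressed in the standard basis). Since V is invertible (lower-triangular with 1s on the diagonal, up to permutation), solve by back-substitution:
  V =
[[1, 0, -1, 1],
 [-1, 1, 1, 0],
 [1, 0, 0, 0],
 [0, 1, 0, 0]]
  V a = (3, -10, 4, -3)
Solving gives a = (4, -3, -3, -4).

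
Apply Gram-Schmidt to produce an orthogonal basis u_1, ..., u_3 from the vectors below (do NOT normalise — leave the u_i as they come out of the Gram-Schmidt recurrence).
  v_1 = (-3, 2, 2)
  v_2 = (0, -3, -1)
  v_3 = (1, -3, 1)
Orthogonal basis:
  u_1 = (-3, 2, 2)
  u_2 = (-24/17, -35/17, -1/17)
  u_3 = (44/53, -33/53, 99/53)

Apply the Gram-Schmidt recurrence
  u_1 = v_1
  u_i = v_i − Σ_{j<i} ((v_i · u_j) / (u_j · u_j)) · u_j.

Step by step this gives:
  u_1 = (-3, 2, 2)
  u_2 = (-24/17, -35/17, -1/17)
  u_3 = (44/53, -33/53, 99/53)

Orthogonality check:
  u_2 · u_1 = 0 (should be 0)
  u_3 · u_1 = 0 (should be 0)
  u_3 · u_2 = 0 (should be 0)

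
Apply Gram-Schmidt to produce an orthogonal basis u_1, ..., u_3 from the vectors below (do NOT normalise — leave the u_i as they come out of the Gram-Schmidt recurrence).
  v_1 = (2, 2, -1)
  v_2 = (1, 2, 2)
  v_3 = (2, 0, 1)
Orthogonal basis:
  u_1 = (2, 2, -1)
  u_2 = (1/9, 10/9, 22/9)
  u_3 = (84/65, -14/13, 28/65)

Apply the Gram-Schmidt recurrence
  u_1 = v_1
  u_i = v_i − Σ_{j<i} ((v_i · u_j) / (u_j · u_j)) · u_j.

Step by step this gives:
  u_1 = (2, 2, -1)
  u_2 = (1/9, 10/9, 22/9)
  u_3 = (84/65, -14/13, 28/65)

Orthogonality check:
  u_2 · u_1 = 0 (should be 0)
  u_3 · u_1 = 0 (should be 0)
  u_3 · u_2 = 0 (should be 0)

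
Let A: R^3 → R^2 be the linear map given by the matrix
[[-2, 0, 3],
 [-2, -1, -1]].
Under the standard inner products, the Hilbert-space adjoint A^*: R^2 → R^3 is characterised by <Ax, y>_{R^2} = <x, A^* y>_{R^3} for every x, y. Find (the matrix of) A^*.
A^* = A^T =
[[-2, -2],
 [0, -1],
 [3, -1]]

For real matrices with standard dot products, the defining identity <Ax, y> = <x, A^* y> gives (Ax)^T y = x^T (A^*) y, i.e. x^T A^T y = x^T (A^*) y. Since this holds for all x, y, we must have A^* = A^T. Therefore
A^* =
[[-2, -2],
 [0, -1],
 [3, -1]].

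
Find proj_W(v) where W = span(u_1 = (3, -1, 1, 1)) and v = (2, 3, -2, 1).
proj_W(v) = (1/2, -1/6, 1/6, 1/6)

Set up U = [u_1 | ... | u_1] ∈ R^(4×1). The projector onto W = col(U) is P = U (U^T U)^(-1) U^T.
Compute U^T U =
  [12],
and U^T v = (2).
Solve U^T U · c = U^T v for the coefficients: c = (1/6). The projection is proj_W(v) = U c.
Check: (v - proj_W(v)) · u_1 = 0  (should be 0).
Result: proj_W(v) = (1/2, -1/6, 1/6, 1/6).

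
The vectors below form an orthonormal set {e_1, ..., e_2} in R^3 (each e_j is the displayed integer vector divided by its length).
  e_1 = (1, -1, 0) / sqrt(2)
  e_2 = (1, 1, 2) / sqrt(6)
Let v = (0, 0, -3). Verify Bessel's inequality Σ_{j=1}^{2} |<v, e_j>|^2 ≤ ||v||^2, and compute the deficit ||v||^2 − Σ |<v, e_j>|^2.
Σ |<v, e_j>|^2 = 6; ||v||^2 = 9; deficit = 3

Write each e_j = u_j / sqrt(<u_j, u_j>) where u_j is the displayed integer vector. Then <v, e_j> = <v, u_j> / sqrt(<u_j, u_j>), so |<v, e_j>|^2 = <v, u_j>^2 / <u_j, u_j>.
Coefficients: <v, e_1> = 0/sqrt(2), <v, e_2> = -6/sqrt(6).
Square and sum: Σ |<v, e_j>|^2 = 6.
Compute ||v||^2 = v·v = 9.
Deficit = 9 − 6 = 3 ≥ 0, confirming Bessel's inequality. (The deficit equals ||v − Σ <v,e_j> e_j||^2, the squared distance from v to span{e_j}.)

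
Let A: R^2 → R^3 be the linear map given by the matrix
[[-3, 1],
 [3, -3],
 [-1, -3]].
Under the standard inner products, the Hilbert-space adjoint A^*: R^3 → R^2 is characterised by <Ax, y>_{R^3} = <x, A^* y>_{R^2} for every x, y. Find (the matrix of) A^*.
A^* = A^T =
[[-3, 3, -1],
 [1, -3, -3]]

For real matrices with standard dot products, the defining identity <Ax, y> = <x, A^* y> gives (Ax)^T y = x^T (A^*) y, i.e. x^T A^T y = x^T (A^*) y. Since this holds for all x, y, we must have A^* = A^T. Therefore
A^* =
[[-3, 3, -1],
 [1, -3, -3]].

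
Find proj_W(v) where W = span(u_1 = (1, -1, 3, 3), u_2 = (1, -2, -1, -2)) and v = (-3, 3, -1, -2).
proj_W(v) = (-86/41, 257/82, -88/41, -91/82)

Set up U = [u_1 | ... | u_2] ∈ R^(4×2). The projector onto W = col(U) is P = U (U^T U)^(-1) U^T.
Compute U^T U =
  [20, -6]
  [-6, 10],
and U^T v = (-15, -4).
Solve U^T U · c = U^T v for the coefficients: c = (-87/82, -85/82). The projection is proj_W(v) = U c.
Check: (v - proj_W(v)) · u_1 = 0  (should be 0).
Check: (v - proj_W(v)) · u_2 = 0  (should be 0).
Result: proj_W(v) = (-86/41, 257/82, -88/41, -91/82).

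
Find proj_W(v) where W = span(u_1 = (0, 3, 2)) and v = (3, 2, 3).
proj_W(v) = (0, 36/13, 24/13)

Set up U = [u_1 | ... | u_1] ∈ R^(3×1). The projector onto W = col(U) is P = U (U^T U)^(-1) U^T.
Compute U^T U =
  [13],
and U^T v = (12).
Solve U^T U · c = U^T v for the coefficients: c = (12/13). The projection is proj_W(v) = U c.
Check: (v - proj_W(v)) · u_1 = 0  (should be 0).
Result: proj_W(v) = (0, 36/13, 24/13).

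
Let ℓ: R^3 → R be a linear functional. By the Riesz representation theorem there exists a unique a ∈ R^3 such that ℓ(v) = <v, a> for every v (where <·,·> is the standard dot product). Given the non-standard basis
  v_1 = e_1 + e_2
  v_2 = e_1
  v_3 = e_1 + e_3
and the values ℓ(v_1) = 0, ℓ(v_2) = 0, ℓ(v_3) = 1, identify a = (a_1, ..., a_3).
a = (0, 0, 1)

Write a = (a_1, ..., a_3) in the standard basis. For each basis vector v_i, ℓ(v_i) = <v_i, a> is a linear equation in the a_j's. Collect the n equations into a matrix system V a = ℓ, where row i of V is v_i (expressed in the standard basis). Since V is invertible (lower-triangular with 1s on the diagonal, up to permutation), solve by back-substitution:
  V =
[[1, 1, 0],
 [1, 0, 0],
 [1, 0, 1]]
  V a = (0, 0, 1)
Solving gives a = (0, 0, 1).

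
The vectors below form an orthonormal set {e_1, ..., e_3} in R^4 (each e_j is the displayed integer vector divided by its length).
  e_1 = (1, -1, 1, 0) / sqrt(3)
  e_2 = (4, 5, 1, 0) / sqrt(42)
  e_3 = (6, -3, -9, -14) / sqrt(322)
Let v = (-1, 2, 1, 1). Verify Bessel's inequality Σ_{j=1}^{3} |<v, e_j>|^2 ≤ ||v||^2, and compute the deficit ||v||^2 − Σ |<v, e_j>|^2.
Σ |<v, e_j>|^2 = 145/23; ||v||^2 = 7; deficit = 16/23

Write each e_j = u_j / sqrt(<u_j, u_j>) where u_j is the displayed integer vector. Then <v, e_j> = <v, u_j> / sqrt(<u_j, u_j>), so |<v, e_j>|^2 = <v, u_j>^2 / <u_j, u_j>.
Coefficients: <v, e_1> = -2/sqrt(3), <v, e_2> = 7/sqrt(42), <v, e_3> = -35/sqrt(322).
Square and sum: Σ |<v, e_j>|^2 = 145/23.
Compute ||v||^2 = v·v = 7.
Deficit = 7 − 145/23 = 16/23 ≥ 0, confirming Bessel's inequality. (The deficit equals ||v − Σ <v,e_j> e_j||^2, the squared distance from v to span{e_j}.)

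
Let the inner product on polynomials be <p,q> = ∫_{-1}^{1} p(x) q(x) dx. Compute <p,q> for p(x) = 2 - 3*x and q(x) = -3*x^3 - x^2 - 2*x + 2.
<p,q> = 214/15

Expand the product: p(x)·q(x) = 9*x^4 - 3*x^3 + 4*x^2 - 10*x + 4.
∫_{-1}^{1} of each monomial x^k gives [2/(k+1) if k even, 0 if k odd]. Integrating term-by-term (or equivalently evaluating the antiderivative F(x) = 9*x^5/5 - 3*x^4/4 + 4*x^3/3 - 5*x^2 + 4*x at the endpoints):
  F(1) − F(−1) = 83/60 − (-773/60) = 214/15.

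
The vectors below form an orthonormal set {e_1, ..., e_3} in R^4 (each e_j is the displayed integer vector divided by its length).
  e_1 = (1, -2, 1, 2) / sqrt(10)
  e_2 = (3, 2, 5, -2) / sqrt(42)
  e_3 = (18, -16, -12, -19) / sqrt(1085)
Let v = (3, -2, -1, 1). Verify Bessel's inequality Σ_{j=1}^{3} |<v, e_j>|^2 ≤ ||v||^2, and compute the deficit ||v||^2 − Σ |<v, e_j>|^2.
Σ |<v, e_j>|^2 = 1139/93; ||v||^2 = 15; deficit = 256/93

Write each e_j = u_j / sqrt(<u_j, u_j>) where u_j is the displayed integer vector. Then <v, e_j> = <v, u_j> / sqrt(<u_j, u_j>), so |<v, e_j>|^2 = <v, u_j>^2 / <u_j, u_j>.
Coefficients: <v, e_1> = 8/sqrt(10), <v, e_2> = -2/sqrt(42), <v, e_3> = 79/sqrt(1085).
Square and sum: Σ |<v, e_j>|^2 = 1139/93.
Compute ||v||^2 = v·v = 15.
Deficit = 15 − 1139/93 = 256/93 ≥ 0, confirming Bessel's inequality. (The deficit equals ||v − Σ <v,e_j> e_j||^2, the squared distance from v to span{e_j}.)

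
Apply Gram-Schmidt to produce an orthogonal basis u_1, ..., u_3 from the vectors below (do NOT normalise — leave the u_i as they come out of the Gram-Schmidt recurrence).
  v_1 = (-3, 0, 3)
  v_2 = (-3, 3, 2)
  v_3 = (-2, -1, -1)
Orthogonal basis:
  u_1 = (-3, 0, 3)
  u_2 = (-1/2, 3, -1/2)
  u_3 = (-30/19, -10/19, -30/19)

Apply the Gram-Schmidt recurrence
  u_1 = v_1
  u_i = v_i − Σ_{j<i} ((v_i · u_j) / (u_j · u_j)) · u_j.

Step by step this gives:
  u_1 = (-3, 0, 3)
  u_2 = (-1/2, 3, -1/2)
  u_3 = (-30/19, -10/19, -30/19)

Orthogonality check:
  u_2 · u_1 = 0 (should be 0)
  u_3 · u_1 = 0 (should be 0)
  u_3 · u_2 = 0 (should be 0)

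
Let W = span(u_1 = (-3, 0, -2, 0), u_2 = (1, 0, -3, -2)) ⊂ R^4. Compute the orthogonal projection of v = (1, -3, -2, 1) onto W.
proj_W(v) = (65/173, 0, -184/173, -124/173)

Set up U = [u_1 | ... | u_2] ∈ R^(4×2). The projector onto W = col(U) is P = U (U^T U)^(-1) U^T.
Compute U^T U =
  [13, 3]
  [3, 14],
and U^T v = (1, 5).
Solve U^T U · c = U^T v for the coefficients: c = (-1/173, 62/173). The projection is proj_W(v) = U c.
Check: (v - proj_W(v)) · u_1 = 0  (should be 0).
Check: (v - proj_W(v)) · u_2 = 0  (should be 0).
Result: proj_W(v) = (65/173, 0, -184/173, -124/173).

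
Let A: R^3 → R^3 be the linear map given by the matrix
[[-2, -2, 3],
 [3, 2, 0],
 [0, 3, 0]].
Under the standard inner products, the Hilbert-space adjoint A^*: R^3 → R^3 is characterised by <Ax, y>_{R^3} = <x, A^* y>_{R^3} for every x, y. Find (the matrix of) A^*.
A^* = A^T =
[[-2, 3, 0],
 [-2, 2, 3],
 [3, 0, 0]]

For real matrices with standard dot products, the defining identity <Ax, y> = <x, A^* y> gives (Ax)^T y = x^T (A^*) y, i.e. x^T A^T y = x^T (A^*) y. Since this holds for all x, y, we must have A^* = A^T. Therefore
A^* =
[[-2, 3, 0],
 [-2, 2, 3],
 [3, 0, 0]].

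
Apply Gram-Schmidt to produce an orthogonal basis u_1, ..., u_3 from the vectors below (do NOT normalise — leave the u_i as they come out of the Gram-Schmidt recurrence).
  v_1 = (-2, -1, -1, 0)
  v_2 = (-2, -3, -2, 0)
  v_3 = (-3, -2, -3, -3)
Orthogonal basis:
  u_1 = (-2, -1, -1, 0)
  u_2 = (1, -3/2, -1/2, 0)
  u_3 = (5/21, 10/21, -20/21, -3)

Apply the Gram-Schmidt recurrence
  u_1 = v_1
  u_i = v_i − Σ_{j<i} ((v_i · u_j) / (u_j · u_j)) · u_j.

Step by step this gives:
  u_1 = (-2, -1, -1, 0)
  u_2 = (1, -3/2, -1/2, 0)
  u_3 = (5/21, 10/21, -20/21, -3)

Orthogonality check:
  u_2 · u_1 = 0 (should be 0)
  u_3 · u_1 = 0 (should be 0)
  u_3 · u_2 = 0 (should be 0)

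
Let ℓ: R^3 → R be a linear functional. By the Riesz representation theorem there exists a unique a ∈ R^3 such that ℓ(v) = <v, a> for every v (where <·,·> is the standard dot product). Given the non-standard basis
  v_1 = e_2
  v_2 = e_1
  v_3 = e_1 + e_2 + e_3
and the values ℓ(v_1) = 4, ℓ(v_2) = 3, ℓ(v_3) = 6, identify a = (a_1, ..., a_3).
a = (3, 4, -1)

Write a = (a_1, ..., a_3) in the standard basis. For each basis vector v_i, ℓ(v_i) = <v_i, a> is a linear equation in the a_j's. Collect the n equations into a matrix system V a = ℓ, where row i of V is v_i (expressed in the standard basis). Since V is invertible (lower-triangular with 1s on the diagonal, up to permutation), solve by back-substitution:
  V =
[[0, 1, 0],
 [1, 0, 0],
 [1, 1, 1]]
  V a = (4, 3, 6)
Solving gives a = (3, 4, -1).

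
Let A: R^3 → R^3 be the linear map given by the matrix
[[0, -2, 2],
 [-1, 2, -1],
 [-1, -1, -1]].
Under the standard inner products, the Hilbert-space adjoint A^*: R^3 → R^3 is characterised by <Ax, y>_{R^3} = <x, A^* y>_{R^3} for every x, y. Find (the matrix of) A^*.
A^* = A^T =
[[0, -1, -1],
 [-2, 2, -1],
 [2, -1, -1]]

For real matrices with standard dot products, the defining identity <Ax, y> = <x, A^* y> gives (Ax)^T y = x^T (A^*) y, i.e. x^T A^T y = x^T (A^*) y. Since this holds for all x, y, we must have A^* = A^T. Therefore
A^* =
[[0, -1, -1],
 [-2, 2, -1],
 [2, -1, -1]].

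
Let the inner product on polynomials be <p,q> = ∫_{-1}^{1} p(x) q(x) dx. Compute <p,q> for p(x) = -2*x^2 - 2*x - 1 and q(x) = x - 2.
<p,q> = 16/3

Expand the product: p(x)·q(x) = -2*x^3 + 2*x^2 + 3*x + 2.
∫_{-1}^{1} of each monomial x^k gives [2/(k+1) if k even, 0 if k odd]. Integrating term-by-term (or equivalently evaluating the antiderivative F(x) = -x^4/2 + 2*x^3/3 + 3*x^2/2 + 2*x at the endpoints):
  F(1) − F(−1) = 11/3 − (-5/3) = 16/3.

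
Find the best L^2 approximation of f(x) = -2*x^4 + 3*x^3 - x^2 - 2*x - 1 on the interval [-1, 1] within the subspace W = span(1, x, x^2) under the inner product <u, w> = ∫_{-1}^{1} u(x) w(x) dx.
g(x) = -19*x^2/7 - x/5 - 29/35

The best approximation g ∈ W is the orthogonal projection of f onto W. Writing g = a_0 + a_1 x + a_2 x^2, the coefficients solve the normal equations G · a = b where
  G_{ij} = <φ_i, φ_j> and b_i = <f, φ_i>, with φ_0 = 1, φ_1 = x, φ_2 = x^2.
G =
  [2, 0, 2/3]
  [0, 2/3, 0]
  [2/3, 0, 2/5],
b = (-52/15, -2/15, -172/105).
Solving gives a_0 = -29/35, a_1 = -1/5, a_2 = -19/7, so
  g(x) = -19*x^2/7 - x/5 - 29/35.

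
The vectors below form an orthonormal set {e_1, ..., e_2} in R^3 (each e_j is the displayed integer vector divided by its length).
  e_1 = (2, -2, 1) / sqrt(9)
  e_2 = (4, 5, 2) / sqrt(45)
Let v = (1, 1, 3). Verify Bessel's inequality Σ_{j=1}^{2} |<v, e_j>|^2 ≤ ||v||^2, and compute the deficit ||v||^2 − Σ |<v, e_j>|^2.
Σ |<v, e_j>|^2 = 6; ||v||^2 = 11; deficit = 5

Write each e_j = u_j / sqrt(<u_j, u_j>) where u_j is the displayed integer vector. Then <v, e_j> = <v, u_j> / sqrt(<u_j, u_j>), so |<v, e_j>|^2 = <v, u_j>^2 / <u_j, u_j>.
Coefficients: <v, e_1> = 3/sqrt(9), <v, e_2> = 15/sqrt(45).
Square and sum: Σ |<v, e_j>|^2 = 6.
Compute ||v||^2 = v·v = 11.
Deficit = 11 − 6 = 5 ≥ 0, confirming Bessel's inequality. (The deficit equals ||v − Σ <v,e_j> e_j||^2, the squared distance from v to span{e_j}.)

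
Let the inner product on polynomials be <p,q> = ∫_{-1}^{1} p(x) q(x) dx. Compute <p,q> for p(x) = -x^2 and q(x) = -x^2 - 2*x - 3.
<p,q> = 12/5

Expand the product: p(x)·q(x) = x^4 + 2*x^3 + 3*x^2.
∫_{-1}^{1} of each monomial x^k gives [2/(k+1) if k even, 0 if k odd]. Integrating term-by-term (or equivalently evaluating the antiderivative F(x) = x^5/5 + x^4/2 + x^3 at the endpoints):
  F(1) − F(−1) = 17/10 − (-7/10) = 12/5.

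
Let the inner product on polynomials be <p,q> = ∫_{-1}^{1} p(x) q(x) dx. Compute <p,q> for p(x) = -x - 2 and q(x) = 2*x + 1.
<p,q> = -16/3

Expand the product: p(x)·q(x) = -2*x^2 - 5*x - 2.
∫_{-1}^{1} of each monomial x^k gives [2/(k+1) if k even, 0 if k odd]. Integrating term-by-term (or equivalently evaluating the antiderivative F(x) = -2*x^3/3 - 5*x^2/2 - 2*x at the endpoints):
  F(1) − F(−1) = -31/6 − (1/6) = -16/3.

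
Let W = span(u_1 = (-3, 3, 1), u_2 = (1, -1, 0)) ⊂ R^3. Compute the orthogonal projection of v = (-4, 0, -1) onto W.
proj_W(v) = (-2, 2, -1)

Set up U = [u_1 | ... | u_2] ∈ R^(3×2). The projector onto W = col(U) is P = U (U^T U)^(-1) U^T.
Compute U^T U =
  [19, -6]
  [-6, 2],
and U^T v = (11, -4).
Solve U^T U · c = U^T v for the coefficients: c = (-1, -5). The projection is proj_W(v) = U c.
Check: (v - proj_W(v)) · u_1 = 0  (should be 0).
Check: (v - proj_W(v)) · u_2 = 0  (should be 0).
Result: proj_W(v) = (-2, 2, -1).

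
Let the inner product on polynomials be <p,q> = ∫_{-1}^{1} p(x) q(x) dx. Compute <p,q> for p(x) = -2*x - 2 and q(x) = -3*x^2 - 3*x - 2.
<p,q> = 16

Expand the product: p(x)·q(x) = 6*x^3 + 12*x^2 + 10*x + 4.
∫_{-1}^{1} of each monomial x^k gives [2/(k+1) if k even, 0 if k odd]. Integrating term-by-term (or equivalently evaluating the antiderivative F(x) = 3*x^4/2 + 4*x^3 + 5*x^2 + 4*x at the endpoints):
  F(1) − F(−1) = 29/2 − (-3/2) = 16.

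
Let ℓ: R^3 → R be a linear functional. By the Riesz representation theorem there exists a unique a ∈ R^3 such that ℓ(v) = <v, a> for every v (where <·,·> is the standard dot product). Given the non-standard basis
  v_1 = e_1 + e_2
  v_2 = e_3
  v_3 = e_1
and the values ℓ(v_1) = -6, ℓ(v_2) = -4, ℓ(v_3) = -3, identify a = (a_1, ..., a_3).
a = (-3, -3, -4)

Write a = (a_1, ..., a_3) in the standard basis. For each basis vector v_i, ℓ(v_i) = <v_i, a> is a linear equation in the a_j's. Collect the n equations into a matrix system V a = ℓ, where row i of V is v_i (expressed in the standard basis). Since V is invertible (lower-triangular with 1s on the diagonal, up to permutation), solve by back-substitution:
  V =
[[1, 1, 0],
 [0, 0, 1],
 [1, 0, 0]]
  V a = (-6, -4, -3)
Solving gives a = (-3, -3, -4).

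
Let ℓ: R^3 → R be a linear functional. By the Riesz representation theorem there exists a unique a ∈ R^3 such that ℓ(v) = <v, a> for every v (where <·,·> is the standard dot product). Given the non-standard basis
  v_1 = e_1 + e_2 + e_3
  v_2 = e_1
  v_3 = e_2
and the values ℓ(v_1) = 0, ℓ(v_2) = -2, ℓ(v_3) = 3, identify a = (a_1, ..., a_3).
a = (-2, 3, -1)

Write a = (a_1, ..., a_3) in the standard basis. For each basis vector v_i, ℓ(v_i) = <v_i, a> is a linear equation in the a_j's. Collect the n equations into a matrix system V a = ℓ, where row i of V is v_i (expressed in the standard basis). Since V is invertible (lower-triangular with 1s on the diagonal, up to permutation), solve by back-substitution:
  V =
[[1, 1, 1],
 [1, 0, 0],
 [0, 1, 0]]
  V a = (0, -2, 3)
Solving gives a = (-2, 3, -1).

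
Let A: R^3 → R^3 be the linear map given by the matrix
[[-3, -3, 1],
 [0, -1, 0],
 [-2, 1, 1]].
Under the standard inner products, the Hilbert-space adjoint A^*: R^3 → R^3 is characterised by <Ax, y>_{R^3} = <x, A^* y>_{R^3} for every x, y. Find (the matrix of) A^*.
A^* = A^T =
[[-3, 0, -2],
 [-3, -1, 1],
 [1, 0, 1]]

For real matrices with standard dot products, the defining identity <Ax, y> = <x, A^* y> gives (Ax)^T y = x^T (A^*) y, i.e. x^T A^T y = x^T (A^*) y. Since this holds for all x, y, we must have A^* = A^T. Therefore
A^* =
[[-3, 0, -2],
 [-3, -1, 1],
 [1, 0, 1]].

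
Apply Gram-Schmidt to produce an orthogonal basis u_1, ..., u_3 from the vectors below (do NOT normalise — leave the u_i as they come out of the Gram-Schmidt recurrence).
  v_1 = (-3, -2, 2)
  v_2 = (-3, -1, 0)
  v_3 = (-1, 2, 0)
Orthogonal basis:
  u_1 = (-3, -2, 2)
  u_2 = (-18/17, 5/17, -22/17)
  u_3 = (-4/7, 12/7, 6/7)

Apply the Gram-Schmidt recurrence
  u_1 = v_1
  u_i = v_i − Σ_{j<i} ((v_i · u_j) / (u_j · u_j)) · u_j.

Step by step this gives:
  u_1 = (-3, -2, 2)
  u_2 = (-18/17, 5/17, -22/17)
  u_3 = (-4/7, 12/7, 6/7)

Orthogonality check:
  u_2 · u_1 = 0 (should be 0)
  u_3 · u_1 = 0 (should be 0)
  u_3 · u_2 = 0 (should be 0)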